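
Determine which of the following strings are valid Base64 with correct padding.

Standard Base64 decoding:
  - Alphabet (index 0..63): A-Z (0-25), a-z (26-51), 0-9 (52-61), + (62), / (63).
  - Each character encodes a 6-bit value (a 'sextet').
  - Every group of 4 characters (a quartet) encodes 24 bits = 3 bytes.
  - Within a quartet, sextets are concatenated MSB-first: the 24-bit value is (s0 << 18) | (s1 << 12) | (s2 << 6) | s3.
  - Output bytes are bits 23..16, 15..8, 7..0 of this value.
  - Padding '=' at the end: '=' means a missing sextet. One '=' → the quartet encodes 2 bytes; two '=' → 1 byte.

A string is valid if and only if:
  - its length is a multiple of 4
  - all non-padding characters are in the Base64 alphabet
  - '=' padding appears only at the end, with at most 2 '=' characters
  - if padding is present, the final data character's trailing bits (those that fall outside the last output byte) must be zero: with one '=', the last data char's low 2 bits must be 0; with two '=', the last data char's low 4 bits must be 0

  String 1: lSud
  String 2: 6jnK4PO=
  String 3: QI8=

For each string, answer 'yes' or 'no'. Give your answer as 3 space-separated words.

Answer: yes no yes

Derivation:
String 1: 'lSud' → valid
String 2: '6jnK4PO=' → invalid (bad trailing bits)
String 3: 'QI8=' → valid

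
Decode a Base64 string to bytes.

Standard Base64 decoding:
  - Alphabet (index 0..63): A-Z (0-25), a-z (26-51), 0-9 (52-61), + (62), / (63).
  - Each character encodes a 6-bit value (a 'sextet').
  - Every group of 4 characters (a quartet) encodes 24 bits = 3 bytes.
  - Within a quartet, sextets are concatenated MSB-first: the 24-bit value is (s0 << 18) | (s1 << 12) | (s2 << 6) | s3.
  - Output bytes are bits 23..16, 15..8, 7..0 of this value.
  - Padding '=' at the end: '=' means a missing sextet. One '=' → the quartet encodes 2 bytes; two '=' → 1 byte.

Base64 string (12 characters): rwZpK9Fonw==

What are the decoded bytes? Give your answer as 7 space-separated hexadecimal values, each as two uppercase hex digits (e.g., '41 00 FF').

Answer: AF 06 69 2B D1 68 9F

Derivation:
After char 0 ('r'=43): chars_in_quartet=1 acc=0x2B bytes_emitted=0
After char 1 ('w'=48): chars_in_quartet=2 acc=0xAF0 bytes_emitted=0
After char 2 ('Z'=25): chars_in_quartet=3 acc=0x2BC19 bytes_emitted=0
After char 3 ('p'=41): chars_in_quartet=4 acc=0xAF0669 -> emit AF 06 69, reset; bytes_emitted=3
After char 4 ('K'=10): chars_in_quartet=1 acc=0xA bytes_emitted=3
After char 5 ('9'=61): chars_in_quartet=2 acc=0x2BD bytes_emitted=3
After char 6 ('F'=5): chars_in_quartet=3 acc=0xAF45 bytes_emitted=3
After char 7 ('o'=40): chars_in_quartet=4 acc=0x2BD168 -> emit 2B D1 68, reset; bytes_emitted=6
After char 8 ('n'=39): chars_in_quartet=1 acc=0x27 bytes_emitted=6
After char 9 ('w'=48): chars_in_quartet=2 acc=0x9F0 bytes_emitted=6
Padding '==': partial quartet acc=0x9F0 -> emit 9F; bytes_emitted=7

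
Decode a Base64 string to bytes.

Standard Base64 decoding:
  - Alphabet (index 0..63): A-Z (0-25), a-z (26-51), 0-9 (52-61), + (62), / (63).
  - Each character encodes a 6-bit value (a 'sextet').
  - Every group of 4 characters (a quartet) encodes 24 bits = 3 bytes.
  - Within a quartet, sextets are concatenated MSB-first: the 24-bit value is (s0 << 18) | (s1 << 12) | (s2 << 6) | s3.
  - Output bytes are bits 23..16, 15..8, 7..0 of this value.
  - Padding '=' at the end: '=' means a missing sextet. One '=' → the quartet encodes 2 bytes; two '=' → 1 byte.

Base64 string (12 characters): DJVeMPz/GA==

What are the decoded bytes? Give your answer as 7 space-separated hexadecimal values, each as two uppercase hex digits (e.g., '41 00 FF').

Answer: 0C 95 5E 30 FC FF 18

Derivation:
After char 0 ('D'=3): chars_in_quartet=1 acc=0x3 bytes_emitted=0
After char 1 ('J'=9): chars_in_quartet=2 acc=0xC9 bytes_emitted=0
After char 2 ('V'=21): chars_in_quartet=3 acc=0x3255 bytes_emitted=0
After char 3 ('e'=30): chars_in_quartet=4 acc=0xC955E -> emit 0C 95 5E, reset; bytes_emitted=3
After char 4 ('M'=12): chars_in_quartet=1 acc=0xC bytes_emitted=3
After char 5 ('P'=15): chars_in_quartet=2 acc=0x30F bytes_emitted=3
After char 6 ('z'=51): chars_in_quartet=3 acc=0xC3F3 bytes_emitted=3
After char 7 ('/'=63): chars_in_quartet=4 acc=0x30FCFF -> emit 30 FC FF, reset; bytes_emitted=6
After char 8 ('G'=6): chars_in_quartet=1 acc=0x6 bytes_emitted=6
After char 9 ('A'=0): chars_in_quartet=2 acc=0x180 bytes_emitted=6
Padding '==': partial quartet acc=0x180 -> emit 18; bytes_emitted=7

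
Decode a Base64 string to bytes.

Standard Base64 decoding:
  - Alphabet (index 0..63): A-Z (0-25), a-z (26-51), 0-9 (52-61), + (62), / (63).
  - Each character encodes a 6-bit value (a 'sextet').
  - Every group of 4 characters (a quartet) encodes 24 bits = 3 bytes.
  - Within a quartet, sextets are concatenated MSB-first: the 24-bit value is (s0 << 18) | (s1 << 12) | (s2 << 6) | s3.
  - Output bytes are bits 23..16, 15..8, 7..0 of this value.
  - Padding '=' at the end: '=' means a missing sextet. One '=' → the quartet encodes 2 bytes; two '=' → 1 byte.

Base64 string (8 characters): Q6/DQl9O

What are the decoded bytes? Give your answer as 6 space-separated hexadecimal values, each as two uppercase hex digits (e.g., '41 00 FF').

After char 0 ('Q'=16): chars_in_quartet=1 acc=0x10 bytes_emitted=0
After char 1 ('6'=58): chars_in_quartet=2 acc=0x43A bytes_emitted=0
After char 2 ('/'=63): chars_in_quartet=3 acc=0x10EBF bytes_emitted=0
After char 3 ('D'=3): chars_in_quartet=4 acc=0x43AFC3 -> emit 43 AF C3, reset; bytes_emitted=3
After char 4 ('Q'=16): chars_in_quartet=1 acc=0x10 bytes_emitted=3
After char 5 ('l'=37): chars_in_quartet=2 acc=0x425 bytes_emitted=3
After char 6 ('9'=61): chars_in_quartet=3 acc=0x1097D bytes_emitted=3
After char 7 ('O'=14): chars_in_quartet=4 acc=0x425F4E -> emit 42 5F 4E, reset; bytes_emitted=6

Answer: 43 AF C3 42 5F 4E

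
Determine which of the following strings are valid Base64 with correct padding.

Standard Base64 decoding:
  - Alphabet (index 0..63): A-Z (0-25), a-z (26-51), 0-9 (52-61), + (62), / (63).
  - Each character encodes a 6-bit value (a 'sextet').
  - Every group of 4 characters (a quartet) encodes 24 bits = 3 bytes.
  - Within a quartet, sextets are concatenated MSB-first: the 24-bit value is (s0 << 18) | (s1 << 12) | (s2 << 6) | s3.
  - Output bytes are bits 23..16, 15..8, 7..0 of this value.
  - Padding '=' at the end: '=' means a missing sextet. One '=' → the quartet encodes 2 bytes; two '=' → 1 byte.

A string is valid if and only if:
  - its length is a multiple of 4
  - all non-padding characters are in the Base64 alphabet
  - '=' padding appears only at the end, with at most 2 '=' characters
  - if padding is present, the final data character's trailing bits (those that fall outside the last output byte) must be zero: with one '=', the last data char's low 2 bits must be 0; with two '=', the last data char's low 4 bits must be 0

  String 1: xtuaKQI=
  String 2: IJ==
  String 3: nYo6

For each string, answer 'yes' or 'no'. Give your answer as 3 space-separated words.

Answer: yes no yes

Derivation:
String 1: 'xtuaKQI=' → valid
String 2: 'IJ==' → invalid (bad trailing bits)
String 3: 'nYo6' → valid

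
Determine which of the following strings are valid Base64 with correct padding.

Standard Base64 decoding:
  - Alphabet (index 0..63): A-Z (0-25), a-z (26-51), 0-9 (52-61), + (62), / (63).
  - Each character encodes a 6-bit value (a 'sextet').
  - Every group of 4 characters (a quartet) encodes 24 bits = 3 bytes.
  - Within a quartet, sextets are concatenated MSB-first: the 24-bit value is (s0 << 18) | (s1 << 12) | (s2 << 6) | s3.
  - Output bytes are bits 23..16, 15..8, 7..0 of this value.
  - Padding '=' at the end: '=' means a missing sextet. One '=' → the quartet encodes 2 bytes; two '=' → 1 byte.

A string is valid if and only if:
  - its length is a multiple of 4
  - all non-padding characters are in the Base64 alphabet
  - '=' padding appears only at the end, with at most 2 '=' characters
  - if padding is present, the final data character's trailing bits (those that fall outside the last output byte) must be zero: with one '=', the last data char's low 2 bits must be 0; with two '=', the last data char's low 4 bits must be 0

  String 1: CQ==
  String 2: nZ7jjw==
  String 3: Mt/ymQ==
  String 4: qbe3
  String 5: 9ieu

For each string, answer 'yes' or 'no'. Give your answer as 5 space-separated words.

String 1: 'CQ==' → valid
String 2: 'nZ7jjw==' → valid
String 3: 'Mt/ymQ==' → valid
String 4: 'qbe3' → valid
String 5: '9ieu' → valid

Answer: yes yes yes yes yes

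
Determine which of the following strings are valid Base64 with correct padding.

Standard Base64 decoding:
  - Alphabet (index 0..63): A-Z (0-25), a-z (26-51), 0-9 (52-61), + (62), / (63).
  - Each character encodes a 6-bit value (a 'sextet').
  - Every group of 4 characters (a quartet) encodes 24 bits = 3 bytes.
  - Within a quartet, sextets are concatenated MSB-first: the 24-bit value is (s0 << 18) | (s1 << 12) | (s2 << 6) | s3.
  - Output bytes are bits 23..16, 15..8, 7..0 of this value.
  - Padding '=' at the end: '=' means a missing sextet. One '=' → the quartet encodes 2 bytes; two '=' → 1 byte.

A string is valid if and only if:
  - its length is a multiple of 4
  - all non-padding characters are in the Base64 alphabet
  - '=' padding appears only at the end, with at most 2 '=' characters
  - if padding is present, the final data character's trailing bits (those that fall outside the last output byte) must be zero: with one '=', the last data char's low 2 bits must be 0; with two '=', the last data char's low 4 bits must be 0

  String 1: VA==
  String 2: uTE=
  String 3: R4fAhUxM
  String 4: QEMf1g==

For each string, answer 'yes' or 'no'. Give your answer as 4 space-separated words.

Answer: yes yes yes yes

Derivation:
String 1: 'VA==' → valid
String 2: 'uTE=' → valid
String 3: 'R4fAhUxM' → valid
String 4: 'QEMf1g==' → valid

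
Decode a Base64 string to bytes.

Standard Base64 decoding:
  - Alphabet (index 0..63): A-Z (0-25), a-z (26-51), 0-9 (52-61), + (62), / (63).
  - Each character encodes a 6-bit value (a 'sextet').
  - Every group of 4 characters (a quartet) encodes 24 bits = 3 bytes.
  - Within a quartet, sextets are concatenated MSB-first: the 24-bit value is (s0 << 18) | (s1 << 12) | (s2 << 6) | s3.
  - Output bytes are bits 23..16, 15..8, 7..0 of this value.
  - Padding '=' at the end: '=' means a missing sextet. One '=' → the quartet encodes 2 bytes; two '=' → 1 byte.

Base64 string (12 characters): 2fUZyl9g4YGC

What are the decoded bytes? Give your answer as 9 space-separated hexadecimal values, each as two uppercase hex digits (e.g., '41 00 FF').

After char 0 ('2'=54): chars_in_quartet=1 acc=0x36 bytes_emitted=0
After char 1 ('f'=31): chars_in_quartet=2 acc=0xD9F bytes_emitted=0
After char 2 ('U'=20): chars_in_quartet=3 acc=0x367D4 bytes_emitted=0
After char 3 ('Z'=25): chars_in_quartet=4 acc=0xD9F519 -> emit D9 F5 19, reset; bytes_emitted=3
After char 4 ('y'=50): chars_in_quartet=1 acc=0x32 bytes_emitted=3
After char 5 ('l'=37): chars_in_quartet=2 acc=0xCA5 bytes_emitted=3
After char 6 ('9'=61): chars_in_quartet=3 acc=0x3297D bytes_emitted=3
After char 7 ('g'=32): chars_in_quartet=4 acc=0xCA5F60 -> emit CA 5F 60, reset; bytes_emitted=6
After char 8 ('4'=56): chars_in_quartet=1 acc=0x38 bytes_emitted=6
After char 9 ('Y'=24): chars_in_quartet=2 acc=0xE18 bytes_emitted=6
After char 10 ('G'=6): chars_in_quartet=3 acc=0x38606 bytes_emitted=6
After char 11 ('C'=2): chars_in_quartet=4 acc=0xE18182 -> emit E1 81 82, reset; bytes_emitted=9

Answer: D9 F5 19 CA 5F 60 E1 81 82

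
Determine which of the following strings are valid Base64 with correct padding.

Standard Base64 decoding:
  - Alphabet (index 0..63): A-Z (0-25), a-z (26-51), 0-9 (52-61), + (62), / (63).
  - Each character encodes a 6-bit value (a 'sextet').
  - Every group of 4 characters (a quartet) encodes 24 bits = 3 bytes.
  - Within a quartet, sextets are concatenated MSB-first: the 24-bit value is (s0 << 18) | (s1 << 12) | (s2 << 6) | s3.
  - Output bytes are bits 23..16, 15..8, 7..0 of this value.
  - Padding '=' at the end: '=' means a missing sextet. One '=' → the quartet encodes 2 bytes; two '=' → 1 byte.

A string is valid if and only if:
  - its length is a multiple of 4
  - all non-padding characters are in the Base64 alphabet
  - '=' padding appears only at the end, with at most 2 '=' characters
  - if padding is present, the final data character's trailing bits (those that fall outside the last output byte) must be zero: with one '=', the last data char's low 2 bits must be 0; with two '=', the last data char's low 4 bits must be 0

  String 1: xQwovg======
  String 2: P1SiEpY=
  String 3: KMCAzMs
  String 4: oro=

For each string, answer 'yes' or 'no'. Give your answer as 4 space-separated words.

Answer: no yes no yes

Derivation:
String 1: 'xQwovg======' → invalid (6 pad chars (max 2))
String 2: 'P1SiEpY=' → valid
String 3: 'KMCAzMs' → invalid (len=7 not mult of 4)
String 4: 'oro=' → valid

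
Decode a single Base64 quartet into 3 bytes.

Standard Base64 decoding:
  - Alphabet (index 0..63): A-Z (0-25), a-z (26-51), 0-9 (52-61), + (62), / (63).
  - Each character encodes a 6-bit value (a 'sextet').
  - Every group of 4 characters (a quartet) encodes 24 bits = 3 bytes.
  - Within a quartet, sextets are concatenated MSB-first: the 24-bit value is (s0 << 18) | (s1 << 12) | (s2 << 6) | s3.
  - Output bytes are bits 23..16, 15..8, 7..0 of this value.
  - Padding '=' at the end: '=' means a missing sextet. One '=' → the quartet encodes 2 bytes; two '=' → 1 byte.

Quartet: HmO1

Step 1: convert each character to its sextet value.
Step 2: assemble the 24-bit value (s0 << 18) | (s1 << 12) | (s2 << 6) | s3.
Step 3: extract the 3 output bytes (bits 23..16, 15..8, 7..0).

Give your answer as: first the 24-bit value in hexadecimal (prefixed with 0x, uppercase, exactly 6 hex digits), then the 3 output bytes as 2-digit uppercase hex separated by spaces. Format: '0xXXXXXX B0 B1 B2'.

Answer: 0x1E63B5 1E 63 B5

Derivation:
Sextets: H=7, m=38, O=14, 1=53
24-bit: (7<<18) | (38<<12) | (14<<6) | 53
      = 0x1C0000 | 0x026000 | 0x000380 | 0x000035
      = 0x1E63B5
Bytes: (v>>16)&0xFF=1E, (v>>8)&0xFF=63, v&0xFF=B5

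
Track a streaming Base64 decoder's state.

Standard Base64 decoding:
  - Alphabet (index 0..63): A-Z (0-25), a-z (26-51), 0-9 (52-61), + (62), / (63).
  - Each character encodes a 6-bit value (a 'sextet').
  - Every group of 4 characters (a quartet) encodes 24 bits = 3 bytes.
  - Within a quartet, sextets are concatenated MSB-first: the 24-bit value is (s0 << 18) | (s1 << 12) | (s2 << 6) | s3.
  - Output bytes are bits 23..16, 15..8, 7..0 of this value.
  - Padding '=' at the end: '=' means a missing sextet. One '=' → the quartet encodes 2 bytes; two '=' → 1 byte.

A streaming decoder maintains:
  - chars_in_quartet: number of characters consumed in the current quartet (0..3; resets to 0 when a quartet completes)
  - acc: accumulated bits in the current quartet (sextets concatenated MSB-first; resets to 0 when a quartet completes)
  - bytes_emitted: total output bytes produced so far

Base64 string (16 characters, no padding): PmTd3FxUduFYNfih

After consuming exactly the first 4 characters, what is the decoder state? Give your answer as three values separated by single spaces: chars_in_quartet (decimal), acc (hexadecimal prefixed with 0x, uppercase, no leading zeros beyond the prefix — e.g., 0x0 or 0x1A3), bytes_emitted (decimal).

Answer: 0 0x0 3

Derivation:
After char 0 ('P'=15): chars_in_quartet=1 acc=0xF bytes_emitted=0
After char 1 ('m'=38): chars_in_quartet=2 acc=0x3E6 bytes_emitted=0
After char 2 ('T'=19): chars_in_quartet=3 acc=0xF993 bytes_emitted=0
After char 3 ('d'=29): chars_in_quartet=4 acc=0x3E64DD -> emit 3E 64 DD, reset; bytes_emitted=3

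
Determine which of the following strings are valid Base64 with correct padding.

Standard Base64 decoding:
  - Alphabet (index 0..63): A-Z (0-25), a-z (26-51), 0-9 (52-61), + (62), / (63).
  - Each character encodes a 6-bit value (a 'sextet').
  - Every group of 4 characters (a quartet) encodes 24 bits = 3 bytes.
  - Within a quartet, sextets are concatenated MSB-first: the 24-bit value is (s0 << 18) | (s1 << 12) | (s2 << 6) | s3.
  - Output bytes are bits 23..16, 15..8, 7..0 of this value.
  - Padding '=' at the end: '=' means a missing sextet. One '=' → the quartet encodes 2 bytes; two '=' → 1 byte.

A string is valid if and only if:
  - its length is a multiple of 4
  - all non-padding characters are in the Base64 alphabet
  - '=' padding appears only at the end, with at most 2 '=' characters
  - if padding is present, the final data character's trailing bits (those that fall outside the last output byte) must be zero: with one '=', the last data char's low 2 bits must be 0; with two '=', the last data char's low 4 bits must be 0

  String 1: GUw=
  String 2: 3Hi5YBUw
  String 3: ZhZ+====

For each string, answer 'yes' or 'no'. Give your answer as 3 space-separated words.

Answer: yes yes no

Derivation:
String 1: 'GUw=' → valid
String 2: '3Hi5YBUw' → valid
String 3: 'ZhZ+====' → invalid (4 pad chars (max 2))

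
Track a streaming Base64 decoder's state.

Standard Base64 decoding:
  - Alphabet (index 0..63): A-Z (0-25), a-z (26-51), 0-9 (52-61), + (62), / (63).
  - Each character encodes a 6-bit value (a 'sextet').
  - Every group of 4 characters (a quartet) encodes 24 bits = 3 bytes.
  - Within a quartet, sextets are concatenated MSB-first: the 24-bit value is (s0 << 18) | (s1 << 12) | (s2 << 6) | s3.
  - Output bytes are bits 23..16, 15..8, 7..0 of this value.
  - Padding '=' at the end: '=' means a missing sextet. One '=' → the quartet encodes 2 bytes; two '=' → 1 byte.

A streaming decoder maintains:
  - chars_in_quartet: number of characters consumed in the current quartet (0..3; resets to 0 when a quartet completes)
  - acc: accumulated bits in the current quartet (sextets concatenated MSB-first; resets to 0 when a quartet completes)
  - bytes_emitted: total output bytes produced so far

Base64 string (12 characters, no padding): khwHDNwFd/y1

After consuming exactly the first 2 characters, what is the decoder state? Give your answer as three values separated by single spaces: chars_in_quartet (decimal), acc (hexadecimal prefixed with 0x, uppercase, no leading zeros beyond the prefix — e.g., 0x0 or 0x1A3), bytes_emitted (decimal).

Answer: 2 0x921 0

Derivation:
After char 0 ('k'=36): chars_in_quartet=1 acc=0x24 bytes_emitted=0
After char 1 ('h'=33): chars_in_quartet=2 acc=0x921 bytes_emitted=0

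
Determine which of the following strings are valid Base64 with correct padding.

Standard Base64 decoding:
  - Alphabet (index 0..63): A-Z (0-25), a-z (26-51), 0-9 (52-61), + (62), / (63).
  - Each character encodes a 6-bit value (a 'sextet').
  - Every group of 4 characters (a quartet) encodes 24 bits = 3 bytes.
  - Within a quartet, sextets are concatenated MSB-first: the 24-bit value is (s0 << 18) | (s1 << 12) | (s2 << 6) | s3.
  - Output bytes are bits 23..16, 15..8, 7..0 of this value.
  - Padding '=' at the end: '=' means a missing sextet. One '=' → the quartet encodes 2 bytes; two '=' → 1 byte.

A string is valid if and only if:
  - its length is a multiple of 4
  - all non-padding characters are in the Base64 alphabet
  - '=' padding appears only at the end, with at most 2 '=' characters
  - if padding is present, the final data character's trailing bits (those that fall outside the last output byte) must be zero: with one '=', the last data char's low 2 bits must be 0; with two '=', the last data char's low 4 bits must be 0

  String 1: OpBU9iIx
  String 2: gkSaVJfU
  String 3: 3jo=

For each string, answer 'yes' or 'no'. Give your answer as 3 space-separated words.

Answer: yes yes yes

Derivation:
String 1: 'OpBU9iIx' → valid
String 2: 'gkSaVJfU' → valid
String 3: '3jo=' → valid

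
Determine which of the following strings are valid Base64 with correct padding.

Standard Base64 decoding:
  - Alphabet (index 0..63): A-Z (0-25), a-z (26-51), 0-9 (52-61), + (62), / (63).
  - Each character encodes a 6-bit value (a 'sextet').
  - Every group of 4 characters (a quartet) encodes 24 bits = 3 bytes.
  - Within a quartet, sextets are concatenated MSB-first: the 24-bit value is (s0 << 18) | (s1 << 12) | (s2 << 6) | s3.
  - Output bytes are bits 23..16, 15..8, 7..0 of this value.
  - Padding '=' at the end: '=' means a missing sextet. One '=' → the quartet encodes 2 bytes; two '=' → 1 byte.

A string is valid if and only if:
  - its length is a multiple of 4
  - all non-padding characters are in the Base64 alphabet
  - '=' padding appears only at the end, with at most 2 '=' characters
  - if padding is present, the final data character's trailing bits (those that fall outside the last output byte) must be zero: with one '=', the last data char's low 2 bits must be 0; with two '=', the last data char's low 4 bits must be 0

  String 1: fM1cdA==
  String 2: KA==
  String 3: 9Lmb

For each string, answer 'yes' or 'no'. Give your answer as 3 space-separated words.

Answer: yes yes yes

Derivation:
String 1: 'fM1cdA==' → valid
String 2: 'KA==' → valid
String 3: '9Lmb' → valid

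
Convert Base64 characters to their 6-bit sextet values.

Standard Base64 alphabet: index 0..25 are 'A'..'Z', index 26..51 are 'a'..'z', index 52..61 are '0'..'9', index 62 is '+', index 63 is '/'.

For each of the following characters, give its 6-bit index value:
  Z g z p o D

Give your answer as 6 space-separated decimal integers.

'Z': A..Z range, ord('Z') − ord('A') = 25
'g': a..z range, 26 + ord('g') − ord('a') = 32
'z': a..z range, 26 + ord('z') − ord('a') = 51
'p': a..z range, 26 + ord('p') − ord('a') = 41
'o': a..z range, 26 + ord('o') − ord('a') = 40
'D': A..Z range, ord('D') − ord('A') = 3

Answer: 25 32 51 41 40 3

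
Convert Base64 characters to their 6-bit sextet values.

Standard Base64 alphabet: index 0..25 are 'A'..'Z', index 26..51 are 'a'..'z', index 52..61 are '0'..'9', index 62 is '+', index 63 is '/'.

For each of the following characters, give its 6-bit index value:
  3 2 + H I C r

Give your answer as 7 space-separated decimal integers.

Answer: 55 54 62 7 8 2 43

Derivation:
'3': 0..9 range, 52 + ord('3') − ord('0') = 55
'2': 0..9 range, 52 + ord('2') − ord('0') = 54
'+': index 62
'H': A..Z range, ord('H') − ord('A') = 7
'I': A..Z range, ord('I') − ord('A') = 8
'C': A..Z range, ord('C') − ord('A') = 2
'r': a..z range, 26 + ord('r') − ord('a') = 43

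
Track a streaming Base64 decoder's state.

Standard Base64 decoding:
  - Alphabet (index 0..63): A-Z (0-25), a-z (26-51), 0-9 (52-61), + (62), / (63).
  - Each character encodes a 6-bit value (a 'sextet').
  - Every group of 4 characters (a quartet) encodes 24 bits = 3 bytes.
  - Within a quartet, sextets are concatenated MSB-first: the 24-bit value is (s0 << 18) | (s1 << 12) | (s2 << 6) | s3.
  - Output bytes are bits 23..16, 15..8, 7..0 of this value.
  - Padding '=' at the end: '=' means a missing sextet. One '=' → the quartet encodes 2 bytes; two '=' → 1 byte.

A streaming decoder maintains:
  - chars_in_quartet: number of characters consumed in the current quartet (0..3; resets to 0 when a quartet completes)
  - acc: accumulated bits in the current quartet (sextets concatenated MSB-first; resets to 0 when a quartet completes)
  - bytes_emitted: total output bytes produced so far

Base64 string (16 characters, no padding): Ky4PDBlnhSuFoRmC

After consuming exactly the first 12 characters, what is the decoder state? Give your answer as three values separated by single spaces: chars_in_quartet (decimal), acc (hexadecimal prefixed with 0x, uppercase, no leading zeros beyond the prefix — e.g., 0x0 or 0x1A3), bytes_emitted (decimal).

Answer: 0 0x0 9

Derivation:
After char 0 ('K'=10): chars_in_quartet=1 acc=0xA bytes_emitted=0
After char 1 ('y'=50): chars_in_quartet=2 acc=0x2B2 bytes_emitted=0
After char 2 ('4'=56): chars_in_quartet=3 acc=0xACB8 bytes_emitted=0
After char 3 ('P'=15): chars_in_quartet=4 acc=0x2B2E0F -> emit 2B 2E 0F, reset; bytes_emitted=3
After char 4 ('D'=3): chars_in_quartet=1 acc=0x3 bytes_emitted=3
After char 5 ('B'=1): chars_in_quartet=2 acc=0xC1 bytes_emitted=3
After char 6 ('l'=37): chars_in_quartet=3 acc=0x3065 bytes_emitted=3
After char 7 ('n'=39): chars_in_quartet=4 acc=0xC1967 -> emit 0C 19 67, reset; bytes_emitted=6
After char 8 ('h'=33): chars_in_quartet=1 acc=0x21 bytes_emitted=6
After char 9 ('S'=18): chars_in_quartet=2 acc=0x852 bytes_emitted=6
After char 10 ('u'=46): chars_in_quartet=3 acc=0x214AE bytes_emitted=6
After char 11 ('F'=5): chars_in_quartet=4 acc=0x852B85 -> emit 85 2B 85, reset; bytes_emitted=9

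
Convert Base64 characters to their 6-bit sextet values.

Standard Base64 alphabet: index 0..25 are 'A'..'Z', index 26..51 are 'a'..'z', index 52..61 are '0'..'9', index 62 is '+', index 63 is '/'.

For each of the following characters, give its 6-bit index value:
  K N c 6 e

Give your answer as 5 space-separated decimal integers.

Answer: 10 13 28 58 30

Derivation:
'K': A..Z range, ord('K') − ord('A') = 10
'N': A..Z range, ord('N') − ord('A') = 13
'c': a..z range, 26 + ord('c') − ord('a') = 28
'6': 0..9 range, 52 + ord('6') − ord('0') = 58
'e': a..z range, 26 + ord('e') − ord('a') = 30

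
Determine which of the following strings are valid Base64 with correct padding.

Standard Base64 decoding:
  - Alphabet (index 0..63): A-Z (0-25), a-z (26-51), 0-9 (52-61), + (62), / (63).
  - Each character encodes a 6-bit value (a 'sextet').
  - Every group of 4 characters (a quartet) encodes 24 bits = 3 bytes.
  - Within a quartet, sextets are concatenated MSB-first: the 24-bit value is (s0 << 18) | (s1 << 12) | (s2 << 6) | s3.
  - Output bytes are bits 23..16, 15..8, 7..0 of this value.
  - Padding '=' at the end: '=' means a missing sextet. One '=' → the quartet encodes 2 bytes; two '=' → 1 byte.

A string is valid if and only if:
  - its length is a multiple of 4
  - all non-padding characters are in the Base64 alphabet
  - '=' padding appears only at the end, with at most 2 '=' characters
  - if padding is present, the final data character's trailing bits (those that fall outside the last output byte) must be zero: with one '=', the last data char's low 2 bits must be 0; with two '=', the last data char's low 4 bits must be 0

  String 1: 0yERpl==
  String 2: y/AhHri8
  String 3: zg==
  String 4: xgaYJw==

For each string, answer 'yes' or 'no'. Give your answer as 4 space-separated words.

Answer: no yes yes yes

Derivation:
String 1: '0yERpl==' → invalid (bad trailing bits)
String 2: 'y/AhHri8' → valid
String 3: 'zg==' → valid
String 4: 'xgaYJw==' → valid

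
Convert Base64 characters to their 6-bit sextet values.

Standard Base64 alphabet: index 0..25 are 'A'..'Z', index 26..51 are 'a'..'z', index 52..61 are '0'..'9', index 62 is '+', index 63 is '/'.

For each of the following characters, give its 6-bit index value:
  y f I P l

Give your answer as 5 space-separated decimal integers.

Answer: 50 31 8 15 37

Derivation:
'y': a..z range, 26 + ord('y') − ord('a') = 50
'f': a..z range, 26 + ord('f') − ord('a') = 31
'I': A..Z range, ord('I') − ord('A') = 8
'P': A..Z range, ord('P') − ord('A') = 15
'l': a..z range, 26 + ord('l') − ord('a') = 37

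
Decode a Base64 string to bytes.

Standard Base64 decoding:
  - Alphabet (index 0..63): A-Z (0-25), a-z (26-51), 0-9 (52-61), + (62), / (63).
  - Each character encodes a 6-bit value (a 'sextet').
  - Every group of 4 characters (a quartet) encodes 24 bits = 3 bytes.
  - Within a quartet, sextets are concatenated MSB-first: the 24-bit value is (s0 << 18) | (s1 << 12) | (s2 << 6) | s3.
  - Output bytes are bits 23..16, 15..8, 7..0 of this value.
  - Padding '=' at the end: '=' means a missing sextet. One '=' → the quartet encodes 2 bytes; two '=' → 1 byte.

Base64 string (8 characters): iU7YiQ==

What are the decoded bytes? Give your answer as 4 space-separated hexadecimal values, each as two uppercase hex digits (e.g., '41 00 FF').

After char 0 ('i'=34): chars_in_quartet=1 acc=0x22 bytes_emitted=0
After char 1 ('U'=20): chars_in_quartet=2 acc=0x894 bytes_emitted=0
After char 2 ('7'=59): chars_in_quartet=3 acc=0x2253B bytes_emitted=0
After char 3 ('Y'=24): chars_in_quartet=4 acc=0x894ED8 -> emit 89 4E D8, reset; bytes_emitted=3
After char 4 ('i'=34): chars_in_quartet=1 acc=0x22 bytes_emitted=3
After char 5 ('Q'=16): chars_in_quartet=2 acc=0x890 bytes_emitted=3
Padding '==': partial quartet acc=0x890 -> emit 89; bytes_emitted=4

Answer: 89 4E D8 89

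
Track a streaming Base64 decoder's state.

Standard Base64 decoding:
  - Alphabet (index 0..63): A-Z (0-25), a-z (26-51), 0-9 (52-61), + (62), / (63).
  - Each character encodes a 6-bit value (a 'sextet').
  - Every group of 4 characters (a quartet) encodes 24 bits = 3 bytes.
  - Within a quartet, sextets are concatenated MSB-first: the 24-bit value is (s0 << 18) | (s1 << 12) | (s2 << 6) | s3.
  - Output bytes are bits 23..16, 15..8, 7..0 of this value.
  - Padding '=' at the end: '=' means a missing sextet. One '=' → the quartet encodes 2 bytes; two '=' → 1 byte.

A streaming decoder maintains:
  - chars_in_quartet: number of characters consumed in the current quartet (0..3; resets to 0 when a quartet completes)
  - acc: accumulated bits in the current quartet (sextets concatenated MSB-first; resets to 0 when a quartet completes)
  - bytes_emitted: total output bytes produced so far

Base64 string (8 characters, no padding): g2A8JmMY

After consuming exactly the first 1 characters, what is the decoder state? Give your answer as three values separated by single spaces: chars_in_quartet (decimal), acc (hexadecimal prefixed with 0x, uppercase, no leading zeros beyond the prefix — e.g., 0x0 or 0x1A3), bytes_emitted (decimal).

Answer: 1 0x20 0

Derivation:
After char 0 ('g'=32): chars_in_quartet=1 acc=0x20 bytes_emitted=0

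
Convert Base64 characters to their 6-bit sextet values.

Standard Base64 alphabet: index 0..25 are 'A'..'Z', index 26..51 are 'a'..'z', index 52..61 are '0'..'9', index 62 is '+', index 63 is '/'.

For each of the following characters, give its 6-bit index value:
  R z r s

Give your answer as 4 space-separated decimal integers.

'R': A..Z range, ord('R') − ord('A') = 17
'z': a..z range, 26 + ord('z') − ord('a') = 51
'r': a..z range, 26 + ord('r') − ord('a') = 43
's': a..z range, 26 + ord('s') − ord('a') = 44

Answer: 17 51 43 44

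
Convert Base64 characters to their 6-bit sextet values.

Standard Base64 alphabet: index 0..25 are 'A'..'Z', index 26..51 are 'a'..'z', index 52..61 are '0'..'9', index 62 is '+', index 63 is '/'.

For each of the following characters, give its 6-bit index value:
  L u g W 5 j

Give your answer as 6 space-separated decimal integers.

Answer: 11 46 32 22 57 35

Derivation:
'L': A..Z range, ord('L') − ord('A') = 11
'u': a..z range, 26 + ord('u') − ord('a') = 46
'g': a..z range, 26 + ord('g') − ord('a') = 32
'W': A..Z range, ord('W') − ord('A') = 22
'5': 0..9 range, 52 + ord('5') − ord('0') = 57
'j': a..z range, 26 + ord('j') − ord('a') = 35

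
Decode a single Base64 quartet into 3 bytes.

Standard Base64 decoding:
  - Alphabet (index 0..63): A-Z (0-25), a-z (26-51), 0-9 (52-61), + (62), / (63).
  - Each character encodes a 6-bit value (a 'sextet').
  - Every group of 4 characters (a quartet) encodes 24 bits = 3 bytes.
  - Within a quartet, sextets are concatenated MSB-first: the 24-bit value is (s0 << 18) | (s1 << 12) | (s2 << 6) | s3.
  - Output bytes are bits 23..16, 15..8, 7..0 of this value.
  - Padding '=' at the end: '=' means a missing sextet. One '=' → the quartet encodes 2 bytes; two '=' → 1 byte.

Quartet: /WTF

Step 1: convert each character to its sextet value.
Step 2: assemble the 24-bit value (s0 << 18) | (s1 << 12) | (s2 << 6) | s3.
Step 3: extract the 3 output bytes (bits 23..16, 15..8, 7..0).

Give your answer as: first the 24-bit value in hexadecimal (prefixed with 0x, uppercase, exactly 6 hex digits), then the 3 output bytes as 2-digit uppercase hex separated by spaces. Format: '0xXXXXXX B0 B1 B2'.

Sextets: /=63, W=22, T=19, F=5
24-bit: (63<<18) | (22<<12) | (19<<6) | 5
      = 0xFC0000 | 0x016000 | 0x0004C0 | 0x000005
      = 0xFD64C5
Bytes: (v>>16)&0xFF=FD, (v>>8)&0xFF=64, v&0xFF=C5

Answer: 0xFD64C5 FD 64 C5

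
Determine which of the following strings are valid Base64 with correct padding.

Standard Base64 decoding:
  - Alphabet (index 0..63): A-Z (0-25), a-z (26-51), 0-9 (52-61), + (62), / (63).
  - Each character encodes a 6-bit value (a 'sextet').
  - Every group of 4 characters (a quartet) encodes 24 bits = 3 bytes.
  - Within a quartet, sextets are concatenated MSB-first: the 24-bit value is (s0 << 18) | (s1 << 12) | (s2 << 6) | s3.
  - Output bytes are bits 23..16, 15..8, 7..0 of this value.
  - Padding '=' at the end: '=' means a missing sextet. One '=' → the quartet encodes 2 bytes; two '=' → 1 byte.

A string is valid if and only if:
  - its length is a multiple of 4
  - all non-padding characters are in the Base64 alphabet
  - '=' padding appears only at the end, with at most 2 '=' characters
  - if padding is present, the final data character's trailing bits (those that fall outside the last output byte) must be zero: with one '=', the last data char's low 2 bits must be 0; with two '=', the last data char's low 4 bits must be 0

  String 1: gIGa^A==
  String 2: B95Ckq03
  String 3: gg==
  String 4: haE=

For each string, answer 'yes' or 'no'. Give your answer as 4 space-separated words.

Answer: no yes yes yes

Derivation:
String 1: 'gIGa^A==' → invalid (bad char(s): ['^'])
String 2: 'B95Ckq03' → valid
String 3: 'gg==' → valid
String 4: 'haE=' → valid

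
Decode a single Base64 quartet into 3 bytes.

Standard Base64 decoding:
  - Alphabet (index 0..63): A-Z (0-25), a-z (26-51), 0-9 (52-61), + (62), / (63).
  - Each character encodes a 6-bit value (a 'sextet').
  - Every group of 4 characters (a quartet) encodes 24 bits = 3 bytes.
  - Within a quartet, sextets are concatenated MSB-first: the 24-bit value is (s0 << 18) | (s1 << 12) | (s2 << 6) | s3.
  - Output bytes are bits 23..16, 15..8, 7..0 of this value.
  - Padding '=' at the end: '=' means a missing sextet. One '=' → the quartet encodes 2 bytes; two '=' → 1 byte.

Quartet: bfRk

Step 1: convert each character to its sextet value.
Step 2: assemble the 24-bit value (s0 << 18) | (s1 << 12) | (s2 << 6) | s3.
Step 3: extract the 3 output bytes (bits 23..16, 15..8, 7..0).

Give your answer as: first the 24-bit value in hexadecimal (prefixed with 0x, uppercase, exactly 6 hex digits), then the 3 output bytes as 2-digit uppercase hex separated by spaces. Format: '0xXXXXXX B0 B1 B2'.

Answer: 0x6DF464 6D F4 64

Derivation:
Sextets: b=27, f=31, R=17, k=36
24-bit: (27<<18) | (31<<12) | (17<<6) | 36
      = 0x6C0000 | 0x01F000 | 0x000440 | 0x000024
      = 0x6DF464
Bytes: (v>>16)&0xFF=6D, (v>>8)&0xFF=F4, v&0xFF=64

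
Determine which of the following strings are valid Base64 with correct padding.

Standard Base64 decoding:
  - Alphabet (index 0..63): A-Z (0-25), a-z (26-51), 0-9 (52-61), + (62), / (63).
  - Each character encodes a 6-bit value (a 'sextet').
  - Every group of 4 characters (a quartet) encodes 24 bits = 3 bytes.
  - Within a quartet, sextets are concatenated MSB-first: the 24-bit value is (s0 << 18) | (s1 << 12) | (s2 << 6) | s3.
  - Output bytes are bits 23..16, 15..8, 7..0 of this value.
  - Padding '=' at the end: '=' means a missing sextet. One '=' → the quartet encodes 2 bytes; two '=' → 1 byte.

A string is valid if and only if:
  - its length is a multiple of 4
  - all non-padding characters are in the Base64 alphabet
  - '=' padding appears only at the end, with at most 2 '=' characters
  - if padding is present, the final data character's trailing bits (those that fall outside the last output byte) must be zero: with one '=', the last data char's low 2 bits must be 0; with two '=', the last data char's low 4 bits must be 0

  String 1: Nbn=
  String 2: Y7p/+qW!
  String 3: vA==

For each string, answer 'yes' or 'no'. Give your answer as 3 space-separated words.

String 1: 'Nbn=' → invalid (bad trailing bits)
String 2: 'Y7p/+qW!' → invalid (bad char(s): ['!'])
String 3: 'vA==' → valid

Answer: no no yes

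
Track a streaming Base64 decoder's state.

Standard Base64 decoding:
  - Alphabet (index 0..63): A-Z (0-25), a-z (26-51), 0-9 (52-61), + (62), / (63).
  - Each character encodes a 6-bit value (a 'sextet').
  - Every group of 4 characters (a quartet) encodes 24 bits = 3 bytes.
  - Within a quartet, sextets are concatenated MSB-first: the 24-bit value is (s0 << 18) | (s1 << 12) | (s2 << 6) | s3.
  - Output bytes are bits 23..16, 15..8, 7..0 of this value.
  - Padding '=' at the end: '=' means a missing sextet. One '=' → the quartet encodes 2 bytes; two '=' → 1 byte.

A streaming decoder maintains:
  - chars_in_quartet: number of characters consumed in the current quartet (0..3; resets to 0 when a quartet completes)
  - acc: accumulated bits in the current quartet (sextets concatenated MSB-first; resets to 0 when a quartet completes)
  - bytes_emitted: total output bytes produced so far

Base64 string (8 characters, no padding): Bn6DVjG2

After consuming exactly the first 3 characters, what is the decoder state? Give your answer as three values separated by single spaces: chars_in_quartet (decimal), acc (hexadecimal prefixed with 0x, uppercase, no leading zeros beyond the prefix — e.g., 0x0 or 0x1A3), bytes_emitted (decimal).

After char 0 ('B'=1): chars_in_quartet=1 acc=0x1 bytes_emitted=0
After char 1 ('n'=39): chars_in_quartet=2 acc=0x67 bytes_emitted=0
After char 2 ('6'=58): chars_in_quartet=3 acc=0x19FA bytes_emitted=0

Answer: 3 0x19FA 0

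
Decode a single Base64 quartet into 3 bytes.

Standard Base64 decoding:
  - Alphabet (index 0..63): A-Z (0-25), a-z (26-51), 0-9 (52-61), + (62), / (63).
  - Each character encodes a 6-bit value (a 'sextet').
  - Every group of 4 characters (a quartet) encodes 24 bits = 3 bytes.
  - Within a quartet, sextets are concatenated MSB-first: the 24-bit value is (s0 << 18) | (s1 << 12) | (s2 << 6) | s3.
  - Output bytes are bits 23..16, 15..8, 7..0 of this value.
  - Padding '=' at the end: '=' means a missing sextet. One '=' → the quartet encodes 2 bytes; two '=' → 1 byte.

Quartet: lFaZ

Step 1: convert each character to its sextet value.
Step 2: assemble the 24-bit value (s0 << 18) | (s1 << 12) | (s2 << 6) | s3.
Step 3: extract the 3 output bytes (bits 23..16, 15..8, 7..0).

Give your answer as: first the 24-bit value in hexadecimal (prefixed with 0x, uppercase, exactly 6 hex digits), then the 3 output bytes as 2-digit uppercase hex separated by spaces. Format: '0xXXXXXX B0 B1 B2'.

Sextets: l=37, F=5, a=26, Z=25
24-bit: (37<<18) | (5<<12) | (26<<6) | 25
      = 0x940000 | 0x005000 | 0x000680 | 0x000019
      = 0x945699
Bytes: (v>>16)&0xFF=94, (v>>8)&0xFF=56, v&0xFF=99

Answer: 0x945699 94 56 99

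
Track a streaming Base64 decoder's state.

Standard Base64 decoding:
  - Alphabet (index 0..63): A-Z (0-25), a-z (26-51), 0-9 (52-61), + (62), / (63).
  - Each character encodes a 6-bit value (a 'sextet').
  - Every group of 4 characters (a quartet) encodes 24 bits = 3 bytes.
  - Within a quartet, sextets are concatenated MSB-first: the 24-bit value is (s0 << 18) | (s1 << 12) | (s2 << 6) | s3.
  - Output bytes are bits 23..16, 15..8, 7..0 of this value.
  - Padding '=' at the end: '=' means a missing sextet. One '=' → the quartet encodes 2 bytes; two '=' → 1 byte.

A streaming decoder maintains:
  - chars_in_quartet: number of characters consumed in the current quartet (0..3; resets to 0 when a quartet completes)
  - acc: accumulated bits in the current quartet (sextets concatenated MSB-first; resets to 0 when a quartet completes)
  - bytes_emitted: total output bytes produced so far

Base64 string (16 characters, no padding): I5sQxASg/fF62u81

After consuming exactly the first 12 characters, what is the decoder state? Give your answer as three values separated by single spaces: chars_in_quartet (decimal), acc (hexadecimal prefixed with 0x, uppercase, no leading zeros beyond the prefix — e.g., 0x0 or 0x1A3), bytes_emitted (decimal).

Answer: 0 0x0 9

Derivation:
After char 0 ('I'=8): chars_in_quartet=1 acc=0x8 bytes_emitted=0
After char 1 ('5'=57): chars_in_quartet=2 acc=0x239 bytes_emitted=0
After char 2 ('s'=44): chars_in_quartet=3 acc=0x8E6C bytes_emitted=0
After char 3 ('Q'=16): chars_in_quartet=4 acc=0x239B10 -> emit 23 9B 10, reset; bytes_emitted=3
After char 4 ('x'=49): chars_in_quartet=1 acc=0x31 bytes_emitted=3
After char 5 ('A'=0): chars_in_quartet=2 acc=0xC40 bytes_emitted=3
After char 6 ('S'=18): chars_in_quartet=3 acc=0x31012 bytes_emitted=3
After char 7 ('g'=32): chars_in_quartet=4 acc=0xC404A0 -> emit C4 04 A0, reset; bytes_emitted=6
After char 8 ('/'=63): chars_in_quartet=1 acc=0x3F bytes_emitted=6
After char 9 ('f'=31): chars_in_quartet=2 acc=0xFDF bytes_emitted=6
After char 10 ('F'=5): chars_in_quartet=3 acc=0x3F7C5 bytes_emitted=6
After char 11 ('6'=58): chars_in_quartet=4 acc=0xFDF17A -> emit FD F1 7A, reset; bytes_emitted=9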